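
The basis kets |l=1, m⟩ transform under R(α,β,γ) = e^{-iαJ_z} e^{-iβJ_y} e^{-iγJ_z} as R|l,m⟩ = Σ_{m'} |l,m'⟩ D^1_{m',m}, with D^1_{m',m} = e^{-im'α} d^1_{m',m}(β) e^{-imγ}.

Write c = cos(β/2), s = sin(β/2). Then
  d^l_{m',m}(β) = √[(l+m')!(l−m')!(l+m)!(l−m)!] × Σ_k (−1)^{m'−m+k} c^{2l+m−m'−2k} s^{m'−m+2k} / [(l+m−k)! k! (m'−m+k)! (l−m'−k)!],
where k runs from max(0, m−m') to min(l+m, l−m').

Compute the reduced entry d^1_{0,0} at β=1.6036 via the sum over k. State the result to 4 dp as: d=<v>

d=-0.0328

d^1_{0,0}(β=1.6036) via the finite sum:
Half-angle: c=0.695414, s=0.718609. N=√(1·1·1·1)=1.000000
The bounds max(0,m−m')=0 and min(l+m,l−m')=1 give 2 terms
  k=0: (−1)^0·1.0000/(1)·0.6954^2·0.7186^0 = +0.483601
  k=1: (−1)^1·1.0000/(1)·0.6954^0·0.7186^2 = -0.516399
d^1_{0,0}(1.6036) = +0.483601 -0.516399 = -0.032798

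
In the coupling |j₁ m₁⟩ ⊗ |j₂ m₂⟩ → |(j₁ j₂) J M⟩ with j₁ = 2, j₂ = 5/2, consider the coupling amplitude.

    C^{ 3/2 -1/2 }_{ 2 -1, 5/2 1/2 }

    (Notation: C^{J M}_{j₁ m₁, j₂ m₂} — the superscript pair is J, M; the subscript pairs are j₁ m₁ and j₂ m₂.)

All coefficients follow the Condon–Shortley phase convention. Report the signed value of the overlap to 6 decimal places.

j₁+j₂−J=3  J+j₁−j₂=1  J−j₁+j₂=2  j₁+j₂+J+1=7
(j₁±m₁, j₂±m₂, J±M) = (1,3,3,2,1,2)
P² = 48/35
sum k=2..3:
  [2] +1/2 = 1/2
  [3] −1/12 = -1/12
S = 5/12
C² = P²·S² = 5/21 ; C = +0.487950

+√(5/21) = +0.487950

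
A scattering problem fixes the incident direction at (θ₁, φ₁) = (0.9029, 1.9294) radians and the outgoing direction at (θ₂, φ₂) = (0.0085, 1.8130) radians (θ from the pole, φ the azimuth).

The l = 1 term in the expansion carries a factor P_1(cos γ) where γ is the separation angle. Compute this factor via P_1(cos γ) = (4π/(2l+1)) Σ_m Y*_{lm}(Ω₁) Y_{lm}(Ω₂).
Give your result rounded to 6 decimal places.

0.625942

Summing Y*_{l m}(θ₁,φ₁)·Y_{l m}(θ₂,φ₂) over m ∈ [−1, 1]; prefactor 4π/(2·1+1) = 4.188790:
  m=-1: (-0.09520 + 0.25400j) × (-0.00070 - 0.00285j) = 0.00079 + 0.00009j  (running Σ = 0.00079 + 0.00009j)
  m=0: (0.30261 + 0.00000j) × (0.48858 + 0.00000j) = 0.14785 + 0.00000j  (running Σ = 0.14864 + 0.00009j)
  m=1: (0.09520 + 0.25400j) × (0.00070 - 0.00285j) = 0.00079 - 0.00009j  (running Σ = 0.14943 + 0.00000j)
Total Σ_m = 0.14943 + 0.00000j. Multiply by 4.188790: 0.62594 + 0.00000j. P_1(cos γ) = 0.625942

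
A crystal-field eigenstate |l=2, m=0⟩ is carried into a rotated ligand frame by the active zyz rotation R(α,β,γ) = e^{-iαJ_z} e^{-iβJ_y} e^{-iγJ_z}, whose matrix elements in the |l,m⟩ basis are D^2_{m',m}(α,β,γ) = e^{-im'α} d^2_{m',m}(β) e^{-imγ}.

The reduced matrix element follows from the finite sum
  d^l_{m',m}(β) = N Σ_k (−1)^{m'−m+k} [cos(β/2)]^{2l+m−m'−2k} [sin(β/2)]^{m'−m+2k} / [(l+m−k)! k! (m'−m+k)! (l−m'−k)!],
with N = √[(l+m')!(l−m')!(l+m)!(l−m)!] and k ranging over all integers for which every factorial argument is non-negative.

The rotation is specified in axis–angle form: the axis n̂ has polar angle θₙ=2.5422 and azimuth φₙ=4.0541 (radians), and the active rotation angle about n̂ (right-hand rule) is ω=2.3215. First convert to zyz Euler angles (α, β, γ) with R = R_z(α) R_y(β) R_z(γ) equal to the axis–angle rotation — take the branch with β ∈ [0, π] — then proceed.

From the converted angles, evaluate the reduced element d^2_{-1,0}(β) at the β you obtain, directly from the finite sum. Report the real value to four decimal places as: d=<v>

d=0.5039

Axis–angle → zyz. n̂ = (sinθₙcosφₙ, sinθₙsinφₙ, cosθₙ) = (-0.345121, -0.446258, -0.825678), ω = 2.3215.
R = I cosω + sinω [n̂]ₓ + (1−cosω) n̂n̂ᵀ gives
  R = [-0.481794, +0.862817, +0.153037; -0.344670, -0.347159, +0.872172; +0.805653, +0.367460, +0.464646]
β = atan2(√(R₁₃²+R₂₃²), R₃₃) = 1.087562; α = atan2(R₂₃, R₁₃) mod 2π = 1.397098; γ = atan2(R₃₂, −R₃₁) mod 2π = 2.713676
d^2_{-1,0}(β=1.0876) via the finite sum:
Half-angle: c=0.855759, s=0.517375. N=√(1·6·2·2)=4.898979
The bounds max(0,m−m')=1 and min(l+m,l−m')=2 give 2 terms
  k=1: (−1)^0·4.8990/(2)·0.8558^3·0.5174^1 = +0.794210
  k=2: (−1)^1·4.8990/(2)·0.8558^1·0.5174^3 = -0.290298
d^2_{-1,0}(1.0876) = +0.794210 -0.290298 = +0.503912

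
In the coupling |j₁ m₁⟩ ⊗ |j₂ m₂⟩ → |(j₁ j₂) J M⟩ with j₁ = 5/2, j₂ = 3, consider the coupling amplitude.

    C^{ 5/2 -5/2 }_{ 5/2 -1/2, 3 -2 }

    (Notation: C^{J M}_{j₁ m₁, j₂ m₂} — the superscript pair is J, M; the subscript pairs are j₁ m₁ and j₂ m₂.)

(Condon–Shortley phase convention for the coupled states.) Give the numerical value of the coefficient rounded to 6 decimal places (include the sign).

triangle: 3!×2!×3!/9! = 72/362880
(j±m)!: 2!×3!×1!×5!×0!×5! = 172800
prefactor² = (2J+1)×Δ×N² = 1440/7
  k=1: −1/(1!×2!×2!×0!×0!×3!) = -1/24
Σ = -1/24  ⇒  CG² = 1440/7×(-1/24)² = 5/14
CG = −√(5/14) = -0.597614

−√(5/14) ≈ -0.597614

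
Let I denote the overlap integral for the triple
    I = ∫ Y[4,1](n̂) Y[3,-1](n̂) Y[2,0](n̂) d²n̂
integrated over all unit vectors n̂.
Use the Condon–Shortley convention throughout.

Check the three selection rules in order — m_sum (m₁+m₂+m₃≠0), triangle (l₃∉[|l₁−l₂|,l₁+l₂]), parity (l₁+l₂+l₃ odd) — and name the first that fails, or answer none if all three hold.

parity

azimuthal sum: 1 − 1 + 0 = 0  ✓
1 ≤ 2 ≤ 7 (triangle on l)  ✓
L = 4 + 3 + 2 = 9 (odd)  ✗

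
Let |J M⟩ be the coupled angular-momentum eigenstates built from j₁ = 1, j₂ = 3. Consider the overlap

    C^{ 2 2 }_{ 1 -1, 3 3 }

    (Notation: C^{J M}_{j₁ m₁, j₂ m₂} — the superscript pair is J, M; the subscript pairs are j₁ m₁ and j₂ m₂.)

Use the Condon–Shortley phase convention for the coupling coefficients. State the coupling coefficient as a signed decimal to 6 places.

√[5·2!0!4!/7! · 0!2!6!0!4!0!] = √(11520/7)
  +(−1)^2/∏(2,0,0,4,0,0)! = 1/48  (running 1/48)
⟨..|..⟩ = √(11520/7)·(1/48) = +0.845154

+0.845154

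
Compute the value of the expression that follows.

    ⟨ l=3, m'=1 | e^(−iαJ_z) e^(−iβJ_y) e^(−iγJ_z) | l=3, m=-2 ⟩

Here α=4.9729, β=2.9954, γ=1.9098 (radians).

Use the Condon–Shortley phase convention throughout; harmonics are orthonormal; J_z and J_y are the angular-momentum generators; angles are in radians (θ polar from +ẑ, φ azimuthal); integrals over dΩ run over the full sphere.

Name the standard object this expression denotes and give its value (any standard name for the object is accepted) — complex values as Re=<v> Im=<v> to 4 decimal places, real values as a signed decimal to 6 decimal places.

This is a Wigner D-matrix element — the rotation-matrix element ⟨l m'| R(α,β,γ) |l m⟩ in the angular-momentum basis.
D^3_{1,-2}(4.9729,2.9954,1.9098) = e^{-i·1·4.9729}·d^3_{1,-2}(2.9954)·e^{-i·-2·1.9098}. Compute d first:
c=cos(2.995400/2)=0.073031, s=sin(2.995400/2)=0.997330; N=√[24·2·1·120]=75.894664
The bounds max(0,m−m')=0 and min(l+m,l−m')=1 give 2 terms
  k=0: (−1)^3·75.8947/(12)·0.0730^3·0.9973^3 = -0.002444
  k=1: (−1)^4·75.8947/(24)·0.0730^1·0.9973^5 = +0.227878
d^3_{1,-2}(2.9954) = -0.002444 +0.227878 = +0.225434
Attach z-rotation phases: D = e^{-i(1)(4.9729)}·(+0.225434)·e^{-i(-2)(1.9098)} = +0.091407-0.206071i

Wigner D-matrix element, Re=0.0914 Im=-0.2061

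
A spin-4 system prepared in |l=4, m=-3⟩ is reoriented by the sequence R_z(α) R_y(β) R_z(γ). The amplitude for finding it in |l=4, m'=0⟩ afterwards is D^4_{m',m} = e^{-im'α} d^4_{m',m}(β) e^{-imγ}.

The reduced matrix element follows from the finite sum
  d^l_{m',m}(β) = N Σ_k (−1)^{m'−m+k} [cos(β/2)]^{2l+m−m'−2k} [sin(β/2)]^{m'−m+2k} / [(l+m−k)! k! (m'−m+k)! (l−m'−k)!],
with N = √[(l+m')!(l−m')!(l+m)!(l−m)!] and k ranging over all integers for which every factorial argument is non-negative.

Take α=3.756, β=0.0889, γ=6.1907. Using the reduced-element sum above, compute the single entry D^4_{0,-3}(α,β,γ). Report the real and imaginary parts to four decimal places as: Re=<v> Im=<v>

First d^4_{0,-3}(β=0.0889), then the phase factors e^{-i(0)α} and e^{-i(-3)γ}:
c=cos(0.088900/2)=0.999012, s=sin(0.088900/2)=0.044435; N=√[24·24·1·5040]=1703.830978
Admissible k: 0..1 (factorial args all ≥0)
  k=0: (−1)^3·1703.8310/(144)·0.9990^5·0.0444^3 = -0.001033
  k=1: (−1)^4·1703.8310/(144)·0.9990^3·0.0444^5 = +0.000002
d^4_{0,-3}(0.0889) = -0.001033 +0.000002 = -0.001031
Attach z-rotation phases: D = e^{-i(0)(3.7560)}·(-0.001031)·e^{-i(-3)(6.1907)} = -0.000992+0.000282i

Re=-0.0010 Im=0.0003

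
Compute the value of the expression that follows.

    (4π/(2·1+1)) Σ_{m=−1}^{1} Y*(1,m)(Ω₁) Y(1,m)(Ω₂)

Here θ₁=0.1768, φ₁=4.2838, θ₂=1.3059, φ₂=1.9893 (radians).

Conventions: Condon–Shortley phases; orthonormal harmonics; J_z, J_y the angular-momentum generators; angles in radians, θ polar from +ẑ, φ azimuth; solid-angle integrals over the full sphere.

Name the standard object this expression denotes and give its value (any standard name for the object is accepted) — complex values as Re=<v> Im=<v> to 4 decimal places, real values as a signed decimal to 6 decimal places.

Legendre polynomial (addition theorem), +0.145328

This sum is the spherical-harmonic addition theorem: it equals the Legendre polynomial P_l(cos γ) of the angle γ between the two directions.
Summing Y*_{l m}(θ₁,φ₁)·Y_{l m}(θ₂,φ₂) over m ∈ [−1, 1]; prefactor 4π/(2·1+1) = 4.188790:
  m=-1: (-0.025253-0.055270i) × (-0.135509-0.304666i) = -0.013417+0.015183i  (running Σ = -0.013417+0.015183i)
  m=0: (+0.480986-0.000000i) × (+0.127921+0.000000i) = +0.061528+0.000000i  (running Σ = +0.048111+0.015183i)
  m=1: (+0.025253-0.055270i) × (+0.135509-0.304666i) = -0.013417-0.015183i  (running Σ = +0.034695+0.000000i)
Accumulated sum +0.034695+0.000000i; after 4π/(2l+1) scaling, +0.145328+0.000000i ⇒ P_1 = 0.145328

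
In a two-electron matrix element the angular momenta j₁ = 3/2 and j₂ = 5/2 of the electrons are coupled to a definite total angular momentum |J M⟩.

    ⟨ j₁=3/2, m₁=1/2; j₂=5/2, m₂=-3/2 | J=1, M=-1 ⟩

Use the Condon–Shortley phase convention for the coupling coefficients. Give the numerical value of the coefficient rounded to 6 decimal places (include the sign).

√[3·3!0!2!/6! · 2!1!1!4!0!2!] = √(24/5)
  +(−1)^1/∏(1,2,0,0,0,2)! = -1/4  (running -1/4)
⟨..|..⟩ = √(24/5)·(-1/4) = -0.547723

-0.547723  (= −√(3/10))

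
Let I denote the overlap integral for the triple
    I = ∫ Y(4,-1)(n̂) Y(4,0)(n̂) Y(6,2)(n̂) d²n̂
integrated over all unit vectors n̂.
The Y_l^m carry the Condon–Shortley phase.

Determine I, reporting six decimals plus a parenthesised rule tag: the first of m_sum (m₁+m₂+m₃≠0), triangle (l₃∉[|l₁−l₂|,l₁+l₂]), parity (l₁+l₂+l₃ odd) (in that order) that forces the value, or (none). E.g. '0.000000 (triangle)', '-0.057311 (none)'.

0.000000 (m_sum)

Σmᵢ = 1 ≠ 0, so the φ-integral vanishes; I = 0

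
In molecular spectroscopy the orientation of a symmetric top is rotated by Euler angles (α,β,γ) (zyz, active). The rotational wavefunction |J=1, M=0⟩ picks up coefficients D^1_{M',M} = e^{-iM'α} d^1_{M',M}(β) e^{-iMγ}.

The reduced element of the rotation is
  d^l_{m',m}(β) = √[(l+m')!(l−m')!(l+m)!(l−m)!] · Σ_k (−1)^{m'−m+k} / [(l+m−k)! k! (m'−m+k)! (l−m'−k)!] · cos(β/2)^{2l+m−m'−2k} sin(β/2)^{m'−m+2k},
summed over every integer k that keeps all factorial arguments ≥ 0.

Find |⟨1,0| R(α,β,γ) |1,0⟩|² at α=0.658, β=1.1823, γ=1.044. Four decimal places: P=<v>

D^1_{0,0}(0.6580,1.1823,1.0440) = e^{-i·0·0.6580}·d^1_{0,0}(1.1823)·e^{-i·0·1.0440}. Compute d first:
Half-angle: c=0.830300, s=0.557316. N=√(1·1·1·1)=1.000000
k: max(0,(0)−(0))=0 … min(1+(0),1−(0))=1
  k=0: (−1)^0·1.0000/(1)·0.8303^2·0.5573^0 = +0.689399
  k=1: (−1)^1·1.0000/(1)·0.8303^0·0.5573^2 = -0.310601
d^1_{0,0}(1.1823) = +0.689399 -0.310601 = +0.378797
|D^1_{0,0}|² = |d^1_{0,0}(β)|² = (+0.378797)² = 0.143487 (the z-rotation phases have unit modulus)

P=0.1435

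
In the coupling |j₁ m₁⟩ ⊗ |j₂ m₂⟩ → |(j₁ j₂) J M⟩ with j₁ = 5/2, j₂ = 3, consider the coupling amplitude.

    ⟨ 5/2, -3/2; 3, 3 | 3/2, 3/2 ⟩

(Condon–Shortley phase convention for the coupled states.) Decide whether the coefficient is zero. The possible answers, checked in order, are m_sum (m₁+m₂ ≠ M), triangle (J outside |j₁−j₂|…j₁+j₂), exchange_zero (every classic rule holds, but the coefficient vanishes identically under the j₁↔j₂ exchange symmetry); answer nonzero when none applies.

m-sum: m₁+m₂ = -3/2+3 = 3/2, M = 3/2  ✓
triangle: |j₁−j₂| = 1/2 ≤ J = 3/2 ≤ j₁+j₂ = 11/2  ✓
exchange: j₁≠j₂ or m₁≠m₂ — the exchange symmetry imposes no constraint here
value check: CG = +√(3/14) = +0.462910 ≠ 0

nonzero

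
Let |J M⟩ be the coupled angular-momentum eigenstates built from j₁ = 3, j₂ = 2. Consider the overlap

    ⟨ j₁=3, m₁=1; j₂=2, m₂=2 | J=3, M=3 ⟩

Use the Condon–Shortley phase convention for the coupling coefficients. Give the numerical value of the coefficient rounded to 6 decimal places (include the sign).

+√(1/6) = +0.408248

j₁+j₂−J=2  J+j₁−j₂=4  J−j₁+j₂=2  j₁+j₂+J+1=9
(j₁±m₁, j₂±m₂, J±M) = (4,2,4,0,6,0)
P² = 1536
sum k=2..2:
  [2] +1/96 = 1/96
S = 1/96
C² = P²·S² = 1/6 ; C = +0.408248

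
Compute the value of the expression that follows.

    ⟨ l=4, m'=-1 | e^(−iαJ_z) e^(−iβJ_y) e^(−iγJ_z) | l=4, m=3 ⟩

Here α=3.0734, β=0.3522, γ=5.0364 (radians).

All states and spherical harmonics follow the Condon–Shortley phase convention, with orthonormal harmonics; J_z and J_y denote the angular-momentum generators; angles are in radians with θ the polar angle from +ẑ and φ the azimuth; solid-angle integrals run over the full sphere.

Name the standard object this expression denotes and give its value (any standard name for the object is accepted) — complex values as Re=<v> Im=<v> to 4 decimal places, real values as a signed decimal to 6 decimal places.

Wigner D-matrix element, Re=0.0099 Im=0.0058

This is a Wigner D-matrix element — the rotation-matrix element ⟨l m'| R(α,β,γ) |l m⟩ in the angular-momentum basis.
D^4_{-1,3}(3.0734,0.3522,5.0364) = e^{-i·-1·3.0734}·d^4_{-1,3}(0.3522)·e^{-i·3·5.0364}. Compute d first:
c=cos(0.352200/2)=0.984534, s=sin(0.352200/2)=0.175191; N=√[6·120·5040·1]=1904.940944
k: max(0,(3)−(-1))=4 … min(4+(3),4−(-1))=5
  k=4: (−1)^0·1904.9409/(144)·0.9845^4·0.1752^4 = +0.011708
  k=5: (−1)^1·1904.9409/(240)·0.9845^2·0.1752^6 = -0.000222
d^4_{-1,3}(0.3522) = +0.011708 -0.000222 = +0.011486
Phases: e^{-i·(-1)·3.0734}=-0.997676+0.068140i, e^{-i·(3)·5.0364}=-0.826033-0.563621i ⇒ D=+0.009907+0.005812i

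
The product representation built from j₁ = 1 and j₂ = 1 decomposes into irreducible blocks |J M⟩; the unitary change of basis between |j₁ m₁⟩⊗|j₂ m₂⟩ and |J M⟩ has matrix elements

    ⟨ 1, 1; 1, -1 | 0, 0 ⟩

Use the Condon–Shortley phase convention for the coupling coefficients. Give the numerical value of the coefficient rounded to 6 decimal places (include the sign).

+√(1/3) = +0.577350

triangle: 2!×0!×0!/3! = 2/6
(j±m)!: 2!×0!×0!×2!×0!×0! = 4
prefactor² = (2J+1)×Δ×N² = 4/3
  k=0: +1/(0!×2!×0!×0!×0!×0!) = 1/2
Σ = 1/2  ⇒  CG² = 4/3×(1/2)² = 1/3
CG = +√(1/3) = +0.577350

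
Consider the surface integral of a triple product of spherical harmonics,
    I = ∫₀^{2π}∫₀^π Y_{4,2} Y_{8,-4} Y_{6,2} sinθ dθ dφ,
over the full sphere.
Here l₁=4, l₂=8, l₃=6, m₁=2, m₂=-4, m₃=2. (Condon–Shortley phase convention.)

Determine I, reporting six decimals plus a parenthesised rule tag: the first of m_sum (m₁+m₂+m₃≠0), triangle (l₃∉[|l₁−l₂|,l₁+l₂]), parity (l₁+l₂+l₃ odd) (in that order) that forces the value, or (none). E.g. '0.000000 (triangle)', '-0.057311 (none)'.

m-sum 0 ✓  L=18 even ✓  4≤6≤12 ✓
Π(2lᵢ+1) = 9×17×13 = 1989
triangle coeff Δ(4,8,6) = 1/23279256
Σ_t [2,4]: t=2:+1/1658880 t=3:−1/518400 t=4:+1/1658880 = -1/1382400
(3j)²=504/46189 [(4 8 6; 0 0 0)], sign=-1
Σ_t [0,2]: t=0:+1/24883200 t=1:−1/3628800 t=2:+1/7741440 = -37/348364800
(3j)²=1369/176358 [(4 8 6; 2 -4 2)], sign=-1
⇒ 4πI² = 147852/877591
I = (+1)√(147852/877591/(4π)) = 0.11578774
No selection rule forces the value: the integral is nonzero (none).

0.115788 (none)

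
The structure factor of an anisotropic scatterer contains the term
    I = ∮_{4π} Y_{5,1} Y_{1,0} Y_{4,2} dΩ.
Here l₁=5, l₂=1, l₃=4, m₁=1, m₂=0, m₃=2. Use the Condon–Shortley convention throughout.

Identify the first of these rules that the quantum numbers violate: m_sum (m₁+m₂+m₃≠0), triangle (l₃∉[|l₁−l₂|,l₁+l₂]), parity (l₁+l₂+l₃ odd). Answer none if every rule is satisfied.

Σmᵢ = 3  ✗
l₃∈[|l₁−l₂|,l₁+l₂]=[4,6], have l₃=4
Σlᵢ = 10 ⇒ even

m_sum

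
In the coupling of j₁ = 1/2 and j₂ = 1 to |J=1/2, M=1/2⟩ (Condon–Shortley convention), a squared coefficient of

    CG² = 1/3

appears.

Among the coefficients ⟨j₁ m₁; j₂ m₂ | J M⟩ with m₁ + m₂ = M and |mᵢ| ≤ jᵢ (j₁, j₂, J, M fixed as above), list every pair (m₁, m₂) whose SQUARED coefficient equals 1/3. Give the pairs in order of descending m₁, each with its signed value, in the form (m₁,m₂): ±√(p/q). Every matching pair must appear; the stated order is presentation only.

(1/2,0): +√(1/3)

Admissible pairs with m₁+m₂ = M = 1/2: (-1/2,1), (1/2,0)
  (m₁,m₂)=(1/2,0): CG² = 1/3, CG = +√(1/3)   ← matches the target
  (m₁,m₂)=(-1/2,1): CG² = 2/3, CG = −√(2/3)
Pairs with CG² = 1/3: (1/2,0): +√(1/3)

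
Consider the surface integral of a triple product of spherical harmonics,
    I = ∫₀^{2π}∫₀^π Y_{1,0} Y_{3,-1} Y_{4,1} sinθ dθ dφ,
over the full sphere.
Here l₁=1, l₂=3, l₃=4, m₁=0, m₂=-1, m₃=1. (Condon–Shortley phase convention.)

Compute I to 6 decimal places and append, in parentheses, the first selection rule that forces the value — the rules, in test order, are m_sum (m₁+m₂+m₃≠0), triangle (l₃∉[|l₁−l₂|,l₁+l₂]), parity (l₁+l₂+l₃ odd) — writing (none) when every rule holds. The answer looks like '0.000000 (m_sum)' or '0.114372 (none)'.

-0.238414 (none)

m-sum 0 ✓  L=8 even ✓  2≤4≤4 ✓
Π(2lᵢ+1) = 3×7×9 = 189
triangle coeff Δ(1,3,4) = 1/252
Σ_t [0,0]: t=0:+1/36 = 1/36
(3j)²=4/63 [(1 3 4; 0 0 0)], sign=+1
Σ_t [0,0]: t=0:+1/48 = 1/48
(3j)²=5/84 [(1 3 4; 0 -1 1)], sign=-1
⇒ 4πI² = 5/7
I = (-1)√(5/7/(4π)) = -0.23841361
No selection rule forces the value: the integral is nonzero (none).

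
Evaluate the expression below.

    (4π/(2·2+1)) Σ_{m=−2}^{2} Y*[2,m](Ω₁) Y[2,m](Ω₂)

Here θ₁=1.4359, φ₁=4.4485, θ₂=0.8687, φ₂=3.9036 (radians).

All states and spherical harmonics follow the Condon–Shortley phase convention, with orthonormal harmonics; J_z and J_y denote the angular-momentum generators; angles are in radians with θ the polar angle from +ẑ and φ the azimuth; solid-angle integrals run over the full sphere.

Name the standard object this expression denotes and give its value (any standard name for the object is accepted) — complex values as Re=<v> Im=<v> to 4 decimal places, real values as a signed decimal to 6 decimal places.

This sum is the spherical-harmonic addition theorem: it equals the Legendre polynomial P_l(cos γ) of the angle γ between the two directions.
Expand P_2 via completeness: Σ_{m} conj(Y_{2,m}) at Ω₁ times Y_{2,m} at Ω₂ —
  [-2]  conj(Y_{2,-2})(Ω₁) = (-0.327677, 0.191015) ; Y_{2,-2}(Ω₂) = (0.010530, -0.224919) ; Δ = (0.039513, 0.075712)
  [-1]  conj(Y_{2,-1})(Ω₁) = (-0.026854, -0.099390) ; Y_{2,-1}(Ω₂) = (-0.275581, 0.262982) ; Δ = (0.033538, 0.020328)
  [+0]  conj(Y_{2,0})(Ω₁) = (-0.298278, -0.000000) ; Y_{2,0}(Ω₂) = (0.079242, 0.000000) ; Δ = (-0.023636, -0.000000)
  [+1]  conj(Y_{2,1})(Ω₁) = (0.026854, -0.099390) ; Y_{2,1}(Ω₂) = (0.275581, 0.262982) ; Δ = (0.033538, -0.020328)
  [+2]  conj(Y_{2,2})(Ω₁) = (-0.327677, -0.191015) ; Y_{2,2}(Ω₂) = (0.010530, 0.224919) ; Δ = (0.039513, -0.075712)
Σ over m = (0.122466, 0.000000); ×(4π/5) → (0.307790, 0.000000). Real part: 0.307790

Legendre polynomial (addition theorem), +0.307790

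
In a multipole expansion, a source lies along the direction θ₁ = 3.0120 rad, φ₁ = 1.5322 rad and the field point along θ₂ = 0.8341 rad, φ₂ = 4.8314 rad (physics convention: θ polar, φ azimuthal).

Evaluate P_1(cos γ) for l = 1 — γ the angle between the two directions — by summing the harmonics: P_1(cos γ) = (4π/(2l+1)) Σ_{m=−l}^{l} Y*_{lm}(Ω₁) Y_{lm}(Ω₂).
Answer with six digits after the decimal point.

-0.760744

Summing Y*_{l m}(θ₁,φ₁)·Y_{l m}(θ₂,φ₂) over m ∈ [−1, 1]; prefactor 4π/(2·1+1) = 4.188790:
  term(m=-1) = -0.011284+0.001793i   from Y*(Ω₁)=+0.001723+0.044615i, Y(Ω₂)=+0.030384+0.254095i
  term(m=+0) = -0.159046-0.000000i   from Y*(Ω₁)=-0.484505-0.000000i, Y(Ω₂)=+0.328265+0.000000i
  term(m=+1) = -0.011284-0.001793i   from Y*(Ω₁)=-0.001723+0.044615i, Y(Ω₂)=-0.030384+0.254095i
Accumulated sum -0.181614+0.000000i; after 4π/(2l+1) scaling, -0.760744+0.000000i ⇒ P_1 = -0.760744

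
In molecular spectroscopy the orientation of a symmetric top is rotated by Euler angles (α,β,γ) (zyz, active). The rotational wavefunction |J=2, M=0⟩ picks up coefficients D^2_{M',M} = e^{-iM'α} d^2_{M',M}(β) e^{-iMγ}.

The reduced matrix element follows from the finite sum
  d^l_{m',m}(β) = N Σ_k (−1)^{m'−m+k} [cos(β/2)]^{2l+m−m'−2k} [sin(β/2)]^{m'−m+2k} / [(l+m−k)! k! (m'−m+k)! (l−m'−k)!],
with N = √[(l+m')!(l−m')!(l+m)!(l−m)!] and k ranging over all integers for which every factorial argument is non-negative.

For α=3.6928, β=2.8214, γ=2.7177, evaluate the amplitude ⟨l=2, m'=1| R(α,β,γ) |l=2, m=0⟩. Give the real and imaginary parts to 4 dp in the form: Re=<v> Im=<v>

Re=-0.3117 Im=0.1916

D^2_{1,0}(3.6928,2.8214,2.7177) = e^{-i·1·3.6928}·d^2_{1,0}(2.8214)·e^{-i·0·2.7177}. Compute d first:
With c≡cos(β/2)=0.159413 and s≡sin(β/2)=0.987212, N=[6·1·2·2]^{1/2}=4.898979
The bounds max(0,m−m')=0 and min(l+m,l−m')=1 give 2 terms
  k=0: (−1)^1·4.8990/(2)·0.1594^3·0.9872^1 = -0.009796
  k=1: (−1)^2·4.8990/(2)·0.1594^1·0.9872^3 = +0.375692
d^2_{1,0}(2.8214) = -0.009796 +0.375692 = +0.365895
D = (-0.851893+0.523716i)·(+0.365895)·(+1.000000+0.000000i) = -0.311704+0.191625i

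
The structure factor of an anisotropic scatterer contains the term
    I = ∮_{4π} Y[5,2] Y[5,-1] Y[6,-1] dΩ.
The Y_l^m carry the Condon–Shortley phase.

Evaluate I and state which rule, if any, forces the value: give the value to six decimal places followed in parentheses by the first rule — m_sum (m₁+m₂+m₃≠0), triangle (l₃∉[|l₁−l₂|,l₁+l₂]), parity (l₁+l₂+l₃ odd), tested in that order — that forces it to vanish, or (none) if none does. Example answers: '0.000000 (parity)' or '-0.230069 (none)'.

0.120248 (none)

m-sum 0 ✓  L=16 even ✓  0≤6≤10 ✓
Π(2lᵢ+1) = 11×11×13 = 1573
triangle coeff Δ(5,5,6) = 1/28588560
Σ_t [0,4]: t=0:+1/345600 t=1:−1/13824 t=2:+1/5184 t=3:−1/13824 t=4:+1/345600 = 7/129600
(3j)²=80/7293 [(5 5 6; 0 0 0)], sign=+1
Σ_t [0,3]: t=0:+1/41472 t=1:−1/10368 t=2:+1/23040 t=3:−1/518400 = -1/32400
(3j)²=128/12155 [(5 5 6; 2 -1 -1)], sign=+1
⇒ 4πI² = 2048/11271
I = (+1)√(2048/11271/(4π)) = 0.12024827
No selection rule forces the value: the integral is nonzero (none).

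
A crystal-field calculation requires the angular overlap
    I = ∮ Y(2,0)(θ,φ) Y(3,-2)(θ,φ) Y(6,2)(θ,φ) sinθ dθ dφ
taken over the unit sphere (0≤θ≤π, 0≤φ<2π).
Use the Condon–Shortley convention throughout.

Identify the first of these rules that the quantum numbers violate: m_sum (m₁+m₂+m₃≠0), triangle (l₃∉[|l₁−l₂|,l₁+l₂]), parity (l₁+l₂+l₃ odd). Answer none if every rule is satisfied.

triangle

m₁+m₂+m₃ = 0 − 2 + 2 = 0  ✓
triangle: need |l₁−l₂| ≤ l₃ ≤ l₁+l₂ = [1,5]; l₃=6 is outside  ✗
parity: l₁+l₂+l₃ = 11 is odd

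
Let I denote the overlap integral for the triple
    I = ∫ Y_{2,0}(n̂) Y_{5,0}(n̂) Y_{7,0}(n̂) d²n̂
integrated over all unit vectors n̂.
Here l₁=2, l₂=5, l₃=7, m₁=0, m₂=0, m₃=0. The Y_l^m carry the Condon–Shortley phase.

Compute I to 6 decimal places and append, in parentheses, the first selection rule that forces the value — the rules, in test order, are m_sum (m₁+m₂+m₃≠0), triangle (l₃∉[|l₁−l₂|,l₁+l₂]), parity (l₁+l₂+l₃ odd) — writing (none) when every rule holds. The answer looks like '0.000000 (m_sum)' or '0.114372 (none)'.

0.237977 (none)

Rules hold: Σm=0, L=14 even, 3≤7≤7.
N = 5·11·15 = 825
Δ = 0!·4!·10!/15! = 1/15015
Racah Σ t=0..0: t=0:+1/57600 = 1/57600
⇒ 3j(2 5 7; 0 0 0)² = 21/715, sgn -1
(m-triple is (0,0,0) — same symbol as above.)
4πI² = N·(3j₀)²·(3jₘ)² = 1323/1859
I = +1·√(0.711673/4π) = 0.23797717
No selection rule forces the value: the integral is nonzero (none).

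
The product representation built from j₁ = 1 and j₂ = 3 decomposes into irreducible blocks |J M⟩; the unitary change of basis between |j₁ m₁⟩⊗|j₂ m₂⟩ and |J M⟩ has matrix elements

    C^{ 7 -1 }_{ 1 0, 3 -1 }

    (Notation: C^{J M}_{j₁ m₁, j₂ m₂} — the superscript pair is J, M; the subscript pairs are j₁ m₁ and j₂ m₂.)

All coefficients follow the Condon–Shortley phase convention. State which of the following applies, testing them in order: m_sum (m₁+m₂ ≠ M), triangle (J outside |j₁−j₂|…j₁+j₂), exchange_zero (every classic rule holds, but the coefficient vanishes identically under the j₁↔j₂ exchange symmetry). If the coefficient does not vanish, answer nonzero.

triangle

m-sum: m₁+m₂ = 0+(-1) = -1, M = -1  ✓
triangle: need |j₁−j₂| ≤ J ≤ j₁+j₂, i.e. J ∈ [2, 4]; J = 7 is outside ✗ ⇒ coefficient is 0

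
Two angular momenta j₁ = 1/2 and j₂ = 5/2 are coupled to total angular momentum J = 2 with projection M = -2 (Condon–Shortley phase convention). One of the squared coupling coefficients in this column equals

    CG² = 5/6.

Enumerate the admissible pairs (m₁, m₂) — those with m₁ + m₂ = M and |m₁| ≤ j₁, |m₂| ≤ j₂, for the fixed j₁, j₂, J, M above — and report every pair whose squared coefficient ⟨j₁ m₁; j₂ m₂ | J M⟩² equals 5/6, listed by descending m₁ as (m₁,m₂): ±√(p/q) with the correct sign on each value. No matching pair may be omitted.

(1/2,-5/2): +√(5/6)

Admissible pairs with m₁+m₂ = M = -2: (-1/2,-3/2), (1/2,-5/2)
  (m₁,m₂)=(1/2,-5/2): CG² = 5/6, CG = +√(5/6)   ← matches the target
  (m₁,m₂)=(-1/2,-3/2): CG² = 1/6, CG = −√(1/6)
Pairs with CG² = 5/6: (1/2,-5/2): +√(5/6)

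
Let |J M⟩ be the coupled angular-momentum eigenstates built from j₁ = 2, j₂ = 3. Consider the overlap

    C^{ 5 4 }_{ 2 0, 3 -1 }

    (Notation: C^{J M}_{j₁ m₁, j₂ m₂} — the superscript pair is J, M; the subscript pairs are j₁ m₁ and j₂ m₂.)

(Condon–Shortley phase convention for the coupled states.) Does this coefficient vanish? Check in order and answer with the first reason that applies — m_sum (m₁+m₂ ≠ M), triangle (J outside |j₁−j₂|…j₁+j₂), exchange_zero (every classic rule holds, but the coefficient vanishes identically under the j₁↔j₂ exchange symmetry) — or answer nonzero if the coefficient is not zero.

m_sum

m-sum: m₁+m₂ = 0+(-1) = -1, M = 4  ✗ ⇒ coefficient is 0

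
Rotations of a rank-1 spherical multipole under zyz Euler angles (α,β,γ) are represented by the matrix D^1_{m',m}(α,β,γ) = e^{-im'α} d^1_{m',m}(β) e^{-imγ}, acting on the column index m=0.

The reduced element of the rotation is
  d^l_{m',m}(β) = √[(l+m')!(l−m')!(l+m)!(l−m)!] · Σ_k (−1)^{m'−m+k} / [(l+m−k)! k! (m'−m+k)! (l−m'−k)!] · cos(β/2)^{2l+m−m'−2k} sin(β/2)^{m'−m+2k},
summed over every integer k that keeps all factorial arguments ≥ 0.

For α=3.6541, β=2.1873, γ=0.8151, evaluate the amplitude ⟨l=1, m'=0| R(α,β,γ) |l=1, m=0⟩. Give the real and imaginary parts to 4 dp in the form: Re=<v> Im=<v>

Re=-0.5782 Im=0.0000

First d^1_{0,0}(β=2.1873), then the phase factors e^{-i(0)α} and e^{-i(0)γ}:
Half-angle: c=0.459246, s=0.888309. N=√(1·1·1·1)=1.000000
Admissible k: 0..1 (factorial args all ≥0)
  k=0: (−1)^0·1.0000/(1)·0.4592^2·0.8883^0 = +0.210907
  k=1: (−1)^1·1.0000/(1)·0.4592^0·0.8883^2 = -0.789093
d^1_{0,0}(2.1873) = +0.210907 -0.789093 = -0.578186
D = (+1.000000+0.000000i)·(-0.578186)·(+1.000000+0.000000i) = -0.578186+0.000000i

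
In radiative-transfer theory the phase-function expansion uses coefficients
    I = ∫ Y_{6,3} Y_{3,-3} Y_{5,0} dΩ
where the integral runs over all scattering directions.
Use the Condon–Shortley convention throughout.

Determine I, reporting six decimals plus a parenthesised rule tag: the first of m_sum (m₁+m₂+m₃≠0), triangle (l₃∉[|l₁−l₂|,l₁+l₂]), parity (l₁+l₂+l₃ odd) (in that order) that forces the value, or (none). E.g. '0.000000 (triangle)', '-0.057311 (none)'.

Checks pass: Σm=0; 14 even; l₃=5∈[3,9].
(2·6+1)(2·3+1)(2·5+1) = 1001
Δ: 4! 8! 2! / 15! → 1/675675
sum: t=1:−1/8640 t=2:+1/2304 t=3:−1/8640 = 7/34560
3j²(6 3 5; 0 0 0) = Δ·Π!·Σ² = 7/429  (sign -1)
sum: t=0:+1/34560 = 1/34560
3j²(6 3 5; 3 -3 0) = Δ·Π!·Σ² = 4/143  (sign -1)
combine: 4πI² = 1001·7/429·4/143 = 196/429
take √, sign +1: I = 0.19067531
No selection rule forces the value: the integral is nonzero (none).

0.190675 (none)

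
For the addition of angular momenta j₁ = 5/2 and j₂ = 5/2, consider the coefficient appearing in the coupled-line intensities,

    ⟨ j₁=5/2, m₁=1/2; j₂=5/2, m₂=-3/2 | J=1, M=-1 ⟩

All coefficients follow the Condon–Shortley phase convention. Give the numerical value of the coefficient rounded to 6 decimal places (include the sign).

j₁+j₂−J=4  J+j₁−j₂=1  J−j₁+j₂=1  j₁+j₂+J+1=7
(j₁±m₁, j₂±m₂, J±M) = (3,2,1,4,0,2)
P² = 288/35
sum k=1..1:
  [1] −1/6 = -1/6
S = -1/6
C² = P²·S² = 8/35 ; C = -0.478091

-0.478091  (= −√(8/35))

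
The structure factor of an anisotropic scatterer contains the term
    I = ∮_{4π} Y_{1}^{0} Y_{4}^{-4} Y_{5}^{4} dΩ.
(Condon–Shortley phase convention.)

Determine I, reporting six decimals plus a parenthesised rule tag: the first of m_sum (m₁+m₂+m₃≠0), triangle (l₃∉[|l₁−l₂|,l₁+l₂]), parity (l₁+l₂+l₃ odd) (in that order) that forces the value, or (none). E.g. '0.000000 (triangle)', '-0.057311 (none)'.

0.147319 (none)

Checks pass: Σm=0; 10 even; l₃=5∈[3,5].
(2·1+1)(2·4+1)(2·5+1) = 297
Δ: 0! 2! 8! / 11! → 1/495
sum: t=0:+1/576 = 1/576
3j²(1 4 5; 0 0 0) = Δ·Π!·Σ² = 5/99  (sign -1)
sum: t=0:+1/40320 = 1/40320
3j²(1 4 5; 0 -4 4) = Δ·Π!·Σ² = 1/55  (sign -1)
combine: 4πI² = 297·5/99·1/55 = 3/11
take √, sign +1: I = 0.14731920
No selection rule forces the value: the integral is nonzero (none).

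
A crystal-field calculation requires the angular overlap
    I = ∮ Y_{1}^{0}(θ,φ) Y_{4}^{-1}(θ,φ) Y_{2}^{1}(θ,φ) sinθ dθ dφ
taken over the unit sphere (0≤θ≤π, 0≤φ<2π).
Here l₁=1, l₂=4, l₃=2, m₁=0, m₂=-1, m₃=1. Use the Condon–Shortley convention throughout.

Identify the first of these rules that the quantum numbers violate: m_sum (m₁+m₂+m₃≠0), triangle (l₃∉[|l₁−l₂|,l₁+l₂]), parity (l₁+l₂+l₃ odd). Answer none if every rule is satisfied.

triangle

azimuthal sum: 0 − 1 + 1 = 0  ✓
l₃ must lie in [3,5]; have l₃=2  ✗
L = 1 + 4 + 2 = 7 (odd)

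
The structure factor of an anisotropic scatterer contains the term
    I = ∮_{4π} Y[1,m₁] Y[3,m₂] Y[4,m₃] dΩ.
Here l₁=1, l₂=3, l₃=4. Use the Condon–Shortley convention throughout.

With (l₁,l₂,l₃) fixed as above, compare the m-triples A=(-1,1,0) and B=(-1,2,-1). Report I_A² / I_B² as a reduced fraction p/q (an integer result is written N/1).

Shared (l₁,l₂,l₃)=(1,3,4): N and (l;000)² cancel in I_A²/I_B².
A: Δ = 0!·2!·6!/9! = 1/252; Racah Σ t=0..0: t=0:+1/96 = 1/96; ⇒ 3j(1 3 4; -1 1 0)² = 1/42, sgn +1
B: Δ = 0!·2!·6!/9! = 1/252; Racah Σ t=0..0: t=0:+1/240 = 1/240; ⇒ 3j(1 3 4; -1 2 -1)² = 1/84, sgn -1
I_A²/I_B² = (1/42)/(1/84) = 2/1

2/1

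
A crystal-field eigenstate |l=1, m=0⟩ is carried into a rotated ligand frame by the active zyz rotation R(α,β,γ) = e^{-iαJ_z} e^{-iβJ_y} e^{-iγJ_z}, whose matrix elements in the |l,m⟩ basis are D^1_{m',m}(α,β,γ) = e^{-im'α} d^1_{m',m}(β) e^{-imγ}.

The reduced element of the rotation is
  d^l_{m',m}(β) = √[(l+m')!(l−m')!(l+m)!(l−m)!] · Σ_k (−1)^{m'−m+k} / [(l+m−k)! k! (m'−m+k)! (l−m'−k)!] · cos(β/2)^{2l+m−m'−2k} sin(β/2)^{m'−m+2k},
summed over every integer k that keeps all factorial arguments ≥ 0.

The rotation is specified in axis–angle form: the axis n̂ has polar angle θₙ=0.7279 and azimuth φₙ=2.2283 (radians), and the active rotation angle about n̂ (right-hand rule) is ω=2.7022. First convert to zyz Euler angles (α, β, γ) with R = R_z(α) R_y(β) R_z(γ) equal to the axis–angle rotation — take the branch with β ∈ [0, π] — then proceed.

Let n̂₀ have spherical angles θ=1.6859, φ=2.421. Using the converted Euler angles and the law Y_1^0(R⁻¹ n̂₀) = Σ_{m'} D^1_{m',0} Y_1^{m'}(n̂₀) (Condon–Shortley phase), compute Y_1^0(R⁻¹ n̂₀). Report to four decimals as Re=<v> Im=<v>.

Axis–angle → zyz. n̂ = (sinθₙcosφₙ, sinθₙsinφₙ, cosθₙ) = (-0.406595, +0.526601, +0.746573), ω = 2.7022.
R = I cosω + sinω [n̂]ₓ + (1−cosω) n̂n̂ᵀ gives
  R = [-0.590074, -0.725473, -0.354261; -0.090304, -0.376734, +0.921909; -0.802283, +0.575986, +0.156788]
β = atan2(√(R₁₃²+R₂₃²), R₃₃) = 1.413359; α = atan2(R₂₃, R₁₃) mod 2π = 1.937668; γ = atan2(R₃₂, −R₃₁) mod 2π = 0.622661
Need the full column D^1_{m',0} for m'=−1..1 at α=1.9377, β=1.4134, γ=0.6227.
cos(β/2)=0.760522, sin(β/2)=0.649312
d^1_{-1,0}: single k=1 term ⇒ +0.698361;  D = -0.250500+0.651888i
d^1_{0,0}: k∈[0..1] ⇒ +0.578394 -0.421606 = +0.156788;  D = +0.156788+0.000000i
d^1_{1,0}: single k=0 term ⇒ -0.698361;  D = +0.250500+0.651888i
Y_1^{m'}(θ=1.6859,φ=2.421) and Σ D·Y over m':
  (-0.2505+0.6519i)·(-0.2579-0.2265i)  (+0.1568+0.0000i)·(-0.0561+0.0000i)  (+0.2505+0.6519i)·(+0.2579-0.2265i)
Y_1^0(R⁻¹ n̂) = +0.415657+0.000000i

Re=0.4157 Im=0.0000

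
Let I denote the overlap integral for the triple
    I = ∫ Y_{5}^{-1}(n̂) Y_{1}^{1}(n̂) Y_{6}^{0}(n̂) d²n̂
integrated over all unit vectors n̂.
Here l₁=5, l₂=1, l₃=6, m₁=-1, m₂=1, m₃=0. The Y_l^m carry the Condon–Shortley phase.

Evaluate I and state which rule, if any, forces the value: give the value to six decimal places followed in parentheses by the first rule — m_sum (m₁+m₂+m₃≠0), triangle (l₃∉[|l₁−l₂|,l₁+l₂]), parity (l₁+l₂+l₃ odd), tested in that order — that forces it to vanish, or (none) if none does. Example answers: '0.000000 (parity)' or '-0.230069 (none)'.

m-sum 0 ✓  L=12 even ✓  4≤6≤6 ✓
Π(2lᵢ+1) = 11×3×13 = 429
triangle coeff Δ(5,1,6) = 1/858
Σ_t [0,0]: t=0:+1/14400 = 1/14400
(3j)²=6/143 [(5 1 6; 0 0 0)], sign=+1
Σ_t [0,0]: t=0:+1/34560 = 1/34560
(3j)²=5/286 [(5 1 6; -1 1 0)], sign=+1
⇒ 4πI² = 45/143
I = (+1)√(45/143/(4π)) = 0.15824621
No selection rule forces the value: the integral is nonzero (none).

0.158246 (none)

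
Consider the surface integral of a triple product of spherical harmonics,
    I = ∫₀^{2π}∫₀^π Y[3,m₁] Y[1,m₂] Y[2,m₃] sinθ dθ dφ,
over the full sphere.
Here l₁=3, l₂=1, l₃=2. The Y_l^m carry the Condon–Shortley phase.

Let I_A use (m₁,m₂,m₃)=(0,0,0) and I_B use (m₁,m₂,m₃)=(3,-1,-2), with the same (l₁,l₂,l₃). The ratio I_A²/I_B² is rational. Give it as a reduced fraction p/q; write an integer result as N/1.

3/5

l's match ⇒ only the (l;m) 3-j factors differ between A and B.
A: triangle coeff Δ(3,1,2) = 1/105; Σ_t [1,1]: t=1:−1/4 = -1/4; (3j)²=3/35 [(3 1 2; 0 0 0)], sign=-1
B: triangle coeff Δ(3,1,2) = 1/105; Σ_t [0,0]: t=0:+1/48 = 1/48; (3j)²=1/7 [(3 1 2; 3 -1 -2)], sign=+1
I_A²/I_B² = (3/35)/(1/7) = 3/5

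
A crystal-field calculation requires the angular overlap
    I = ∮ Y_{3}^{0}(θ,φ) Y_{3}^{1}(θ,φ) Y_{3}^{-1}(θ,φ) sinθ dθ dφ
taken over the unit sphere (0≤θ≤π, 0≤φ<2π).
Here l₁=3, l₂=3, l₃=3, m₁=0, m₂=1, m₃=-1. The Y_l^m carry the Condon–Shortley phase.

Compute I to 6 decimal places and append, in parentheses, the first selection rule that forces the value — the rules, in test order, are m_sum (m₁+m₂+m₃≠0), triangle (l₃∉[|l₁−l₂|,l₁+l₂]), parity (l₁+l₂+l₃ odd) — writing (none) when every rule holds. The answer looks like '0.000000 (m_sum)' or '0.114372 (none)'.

l₁+l₂+l₃=9 is odd: 3j(l;000)=0 ⇒ I=0

0.000000 (parity)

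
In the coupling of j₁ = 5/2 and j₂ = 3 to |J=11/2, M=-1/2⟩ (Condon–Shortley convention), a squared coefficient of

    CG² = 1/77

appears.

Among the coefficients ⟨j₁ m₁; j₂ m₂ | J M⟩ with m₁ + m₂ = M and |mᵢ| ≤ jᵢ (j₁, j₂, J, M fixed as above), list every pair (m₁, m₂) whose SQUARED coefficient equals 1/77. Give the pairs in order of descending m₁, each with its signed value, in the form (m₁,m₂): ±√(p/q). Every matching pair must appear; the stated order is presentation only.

Admissible pairs with m₁+m₂ = M = -1/2: (-5/2,2), (-3/2,1), (-1/2,0), (1/2,-1), (3/2,-2), (5/2,-3)
  (m₁,m₂)=(5/2,-3): CG² = 1/462, CG = +√(1/462)
  (m₁,m₂)=(3/2,-2): CG² = 5/77, CG = +√(5/77)
  (m₁,m₂)=(1/2,-1): CG² = 25/77, CG = +√(25/77)
  (m₁,m₂)=(-1/2,0): CG² = 100/231, CG = +√(100/231)
  (m₁,m₂)=(-3/2,1): CG² = 25/154, CG = +√(25/154)
  (m₁,m₂)=(-5/2,2): CG² = 1/77, CG = +√(1/77)   ← matches the target
Pairs with CG² = 1/77: (-5/2,2): +√(1/77)

(-5/2,2): +√(1/77)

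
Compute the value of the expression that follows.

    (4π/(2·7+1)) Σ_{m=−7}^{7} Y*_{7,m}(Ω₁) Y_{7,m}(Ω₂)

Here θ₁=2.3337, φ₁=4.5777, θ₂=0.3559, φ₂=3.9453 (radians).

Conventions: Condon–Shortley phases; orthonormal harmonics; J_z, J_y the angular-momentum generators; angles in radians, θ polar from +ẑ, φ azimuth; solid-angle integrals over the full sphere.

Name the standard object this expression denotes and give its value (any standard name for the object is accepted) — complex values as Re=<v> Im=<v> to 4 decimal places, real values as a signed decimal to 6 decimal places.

This sum is the spherical-harmonic addition theorem: it equals the Legendre polynomial P_l(cos γ) of the angle γ between the two directions.
Summing Y*_{l m}(θ₁,φ₁)·Y_{l m}(θ₂,φ₂) over m ∈ [−7, 7]; prefactor 4π/(2·7+1) = 0.837758:
  term(m=-7) = -0.000005-0.000015i   from Y*(Ω₁)=+0.041719+0.030289i, Y(Ω₂)=-0.000247-0.000190i
  term(m=-6) = +0.000460+0.000352i   from Y*(Ω₁)=+0.127400-0.133329i, Y(Ω₂)=+0.000344+0.003119i
  term(m=-5) = -0.007404-0.000151i   from Y*(Ω₁)=-0.235167-0.294742i, Y(Ω₂)=+0.012559-0.015098i
  term(m=-4) = +0.031035-0.021783i   from Y*(Ω₁)=-0.381161+0.227835i, Y(Ω₂)=-0.085158+0.006248i
  term(m=-3) = -0.014209+0.041975i   from Y*(Ω₁)=+0.067202+0.157161i, Y(Ω₂)=+0.193116+0.172987i
  term(m=-2) = +0.042841+0.135606i   from Y*(Ω₁)=-0.267893+0.073962i, Y(Ω₂)=-0.018734-0.511369i
  term(m=-1) = -0.124618-0.091320i   from Y*(Ω₁)=+0.041506+0.306295i, Y(Ω₂)=-0.346906+0.359847i
  term(m=+0) = +0.027757+0.000000i   from Y*(Ω₁)=-0.193934-0.000000i, Y(Ω₂)=-0.143127+0.000000i
  term(m=+1) = -0.124618+0.091320i   from Y*(Ω₁)=-0.041506+0.306295i, Y(Ω₂)=+0.346906+0.359847i
  term(m=+2) = +0.042841-0.135606i   from Y*(Ω₁)=-0.267893-0.073962i, Y(Ω₂)=-0.018734+0.511369i
  term(m=+3) = -0.014209-0.041975i   from Y*(Ω₁)=-0.067202+0.157161i, Y(Ω₂)=-0.193116+0.172987i
  term(m=+4) = +0.031035+0.021783i   from Y*(Ω₁)=-0.381161-0.227835i, Y(Ω₂)=-0.085158-0.006248i
  term(m=+5) = -0.007404+0.000151i   from Y*(Ω₁)=+0.235167-0.294742i, Y(Ω₂)=-0.012559-0.015098i
  term(m=+6) = +0.000460-0.000352i   from Y*(Ω₁)=+0.127400+0.133329i, Y(Ω₂)=+0.000344-0.003119i
  term(m=+7) = -0.000005+0.000015i   from Y*(Ω₁)=-0.041719+0.030289i, Y(Ω₂)=+0.000247-0.000190i
Σ over m = -0.116042+0.000000i; ×(4π/15) → -0.097215+0.000000i. Real part: -0.097215

Legendre polynomial (addition theorem), -0.097215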